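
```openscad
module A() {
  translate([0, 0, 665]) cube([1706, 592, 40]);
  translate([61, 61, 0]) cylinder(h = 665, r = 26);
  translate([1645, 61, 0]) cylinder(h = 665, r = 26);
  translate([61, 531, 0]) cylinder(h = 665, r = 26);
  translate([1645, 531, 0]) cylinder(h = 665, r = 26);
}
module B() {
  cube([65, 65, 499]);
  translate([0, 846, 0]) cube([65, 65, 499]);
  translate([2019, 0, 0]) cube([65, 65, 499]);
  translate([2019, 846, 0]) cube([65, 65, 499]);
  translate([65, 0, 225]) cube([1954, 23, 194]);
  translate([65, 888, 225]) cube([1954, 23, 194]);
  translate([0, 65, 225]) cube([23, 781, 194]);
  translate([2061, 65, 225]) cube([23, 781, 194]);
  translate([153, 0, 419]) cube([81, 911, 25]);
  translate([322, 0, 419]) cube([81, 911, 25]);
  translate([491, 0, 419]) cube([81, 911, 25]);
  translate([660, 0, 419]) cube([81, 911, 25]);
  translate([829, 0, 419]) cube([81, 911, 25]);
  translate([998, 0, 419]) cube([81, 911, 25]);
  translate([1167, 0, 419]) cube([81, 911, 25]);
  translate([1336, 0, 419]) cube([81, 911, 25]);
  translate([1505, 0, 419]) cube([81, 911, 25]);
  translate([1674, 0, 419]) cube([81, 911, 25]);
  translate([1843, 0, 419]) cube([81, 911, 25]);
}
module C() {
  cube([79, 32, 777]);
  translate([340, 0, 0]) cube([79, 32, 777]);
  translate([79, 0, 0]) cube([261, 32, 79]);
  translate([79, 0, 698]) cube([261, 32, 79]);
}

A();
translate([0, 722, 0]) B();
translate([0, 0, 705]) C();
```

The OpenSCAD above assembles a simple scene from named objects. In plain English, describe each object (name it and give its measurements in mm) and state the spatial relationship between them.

A is a table with a 1706×592 mm rectangular top, 40 mm thick, top surface at z = 705 mm, supported by four round legs of 52 mm diameter, each leg's bounding box inset 35 mm from the nearest pair of top edges, running from the floor.

B is a bed frame 2084 mm long (x) by 911 mm wide (y). Four 65×65 mm corner posts, 499 mm tall, at the corners of the footprint. Four rails of 23 mm thickness and 194 mm height run between adjacent posts with their undersides at z = 225 mm, their outer faces flush with the outside of the frame (the two x-running rails run between the posts' inner faces; the two y-running rails run between the posts' inner faces). 11 slats, each 81 mm wide (x) and 25 mm thick, lie across the top of the two x-running rails, running the full 911 mm width of the frame in y; the slats are evenly spaced along x between the inner faces of the end posts with equal gaps (rounded down to the nearest mm) at the −x end and between each pair — any rounding remainder accumulates at the +x end.

C is a rectangular picture frame lying in the x–z plane (depth along y). The opening is 261 mm wide (x) by 619 mm tall (z), surrounded by a border 79 mm wide on all four sides. The frame is 32 mm deep and is made of two full-height vertical stiles with two horizontal rails fitted between them.

The bed frame is on the floor beside the table on its +y side. The picture frame is on top of the table.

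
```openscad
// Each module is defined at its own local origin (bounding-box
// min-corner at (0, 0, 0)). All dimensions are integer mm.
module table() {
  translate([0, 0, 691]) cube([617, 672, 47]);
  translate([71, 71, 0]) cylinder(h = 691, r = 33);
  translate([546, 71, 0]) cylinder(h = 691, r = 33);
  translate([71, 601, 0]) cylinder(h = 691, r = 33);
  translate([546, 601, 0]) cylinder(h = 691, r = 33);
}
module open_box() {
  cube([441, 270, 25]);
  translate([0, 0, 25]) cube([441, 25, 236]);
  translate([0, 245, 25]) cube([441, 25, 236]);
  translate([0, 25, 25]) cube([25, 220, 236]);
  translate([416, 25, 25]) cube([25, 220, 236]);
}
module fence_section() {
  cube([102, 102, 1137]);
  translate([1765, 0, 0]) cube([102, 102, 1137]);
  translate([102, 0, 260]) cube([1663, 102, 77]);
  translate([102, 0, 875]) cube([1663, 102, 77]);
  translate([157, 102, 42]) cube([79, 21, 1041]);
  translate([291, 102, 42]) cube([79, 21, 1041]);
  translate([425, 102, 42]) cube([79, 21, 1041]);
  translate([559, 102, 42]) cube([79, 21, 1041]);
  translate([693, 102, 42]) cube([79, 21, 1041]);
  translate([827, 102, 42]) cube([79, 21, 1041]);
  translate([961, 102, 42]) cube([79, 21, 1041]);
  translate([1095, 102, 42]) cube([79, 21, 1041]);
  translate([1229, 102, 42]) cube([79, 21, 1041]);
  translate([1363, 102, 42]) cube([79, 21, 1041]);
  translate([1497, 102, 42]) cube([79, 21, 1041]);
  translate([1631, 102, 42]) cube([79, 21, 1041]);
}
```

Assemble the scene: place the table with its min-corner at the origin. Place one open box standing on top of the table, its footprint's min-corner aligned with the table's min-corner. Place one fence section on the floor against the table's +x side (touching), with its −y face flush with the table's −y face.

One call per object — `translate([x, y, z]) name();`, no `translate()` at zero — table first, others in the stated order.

table();
translate([0, 0, 738]) open_box();
translate([617, 0, 0]) fence_section();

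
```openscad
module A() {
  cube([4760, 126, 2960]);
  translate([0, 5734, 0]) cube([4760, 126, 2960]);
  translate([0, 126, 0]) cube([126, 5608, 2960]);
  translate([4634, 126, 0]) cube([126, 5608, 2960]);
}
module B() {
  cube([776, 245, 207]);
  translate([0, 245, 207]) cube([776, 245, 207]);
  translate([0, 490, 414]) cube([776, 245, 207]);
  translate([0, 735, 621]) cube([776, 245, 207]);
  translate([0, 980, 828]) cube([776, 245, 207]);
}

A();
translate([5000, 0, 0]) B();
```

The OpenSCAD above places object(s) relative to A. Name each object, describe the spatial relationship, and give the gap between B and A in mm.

The staircase's nearest face is 240 mm from the house frame's +x face.

A is a house frame. B is a staircase. The staircase is on the floor beside the house frame on its +x side. The gap between the staircase and the house frame is 240 mm.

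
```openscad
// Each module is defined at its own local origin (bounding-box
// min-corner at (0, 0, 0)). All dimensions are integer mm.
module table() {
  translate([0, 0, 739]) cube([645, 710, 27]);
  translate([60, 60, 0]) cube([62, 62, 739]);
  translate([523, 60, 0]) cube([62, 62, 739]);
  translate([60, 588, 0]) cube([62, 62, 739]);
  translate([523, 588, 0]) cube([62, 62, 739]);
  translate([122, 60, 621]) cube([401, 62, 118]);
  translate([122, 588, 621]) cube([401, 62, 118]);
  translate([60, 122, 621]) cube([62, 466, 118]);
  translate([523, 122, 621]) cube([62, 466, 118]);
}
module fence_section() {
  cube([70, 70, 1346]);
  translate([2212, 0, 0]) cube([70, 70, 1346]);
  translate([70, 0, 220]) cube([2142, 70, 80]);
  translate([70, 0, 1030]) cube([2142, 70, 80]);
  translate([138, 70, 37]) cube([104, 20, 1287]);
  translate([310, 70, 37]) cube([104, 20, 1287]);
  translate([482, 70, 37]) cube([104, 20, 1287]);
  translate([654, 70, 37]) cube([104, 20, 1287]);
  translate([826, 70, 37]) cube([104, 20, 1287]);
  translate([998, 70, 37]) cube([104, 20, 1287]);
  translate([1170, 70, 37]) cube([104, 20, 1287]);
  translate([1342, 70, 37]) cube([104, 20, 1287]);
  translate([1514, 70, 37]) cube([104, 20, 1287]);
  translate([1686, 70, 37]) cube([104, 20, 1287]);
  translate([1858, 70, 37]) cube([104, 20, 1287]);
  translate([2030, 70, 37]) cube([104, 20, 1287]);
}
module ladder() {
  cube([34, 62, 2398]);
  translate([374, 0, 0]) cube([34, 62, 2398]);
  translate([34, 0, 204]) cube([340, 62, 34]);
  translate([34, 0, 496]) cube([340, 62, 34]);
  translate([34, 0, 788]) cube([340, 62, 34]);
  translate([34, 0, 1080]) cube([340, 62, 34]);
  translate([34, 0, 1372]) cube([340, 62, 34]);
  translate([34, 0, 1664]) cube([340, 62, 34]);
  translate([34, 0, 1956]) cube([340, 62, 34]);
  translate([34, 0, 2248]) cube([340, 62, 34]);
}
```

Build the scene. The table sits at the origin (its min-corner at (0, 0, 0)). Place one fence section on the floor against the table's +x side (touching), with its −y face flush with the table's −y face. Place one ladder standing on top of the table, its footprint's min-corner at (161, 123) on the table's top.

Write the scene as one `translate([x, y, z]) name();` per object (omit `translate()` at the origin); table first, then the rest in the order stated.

table();
translate([645, 0, 0]) fence_section();
translate([161, 123, 766]) ladder();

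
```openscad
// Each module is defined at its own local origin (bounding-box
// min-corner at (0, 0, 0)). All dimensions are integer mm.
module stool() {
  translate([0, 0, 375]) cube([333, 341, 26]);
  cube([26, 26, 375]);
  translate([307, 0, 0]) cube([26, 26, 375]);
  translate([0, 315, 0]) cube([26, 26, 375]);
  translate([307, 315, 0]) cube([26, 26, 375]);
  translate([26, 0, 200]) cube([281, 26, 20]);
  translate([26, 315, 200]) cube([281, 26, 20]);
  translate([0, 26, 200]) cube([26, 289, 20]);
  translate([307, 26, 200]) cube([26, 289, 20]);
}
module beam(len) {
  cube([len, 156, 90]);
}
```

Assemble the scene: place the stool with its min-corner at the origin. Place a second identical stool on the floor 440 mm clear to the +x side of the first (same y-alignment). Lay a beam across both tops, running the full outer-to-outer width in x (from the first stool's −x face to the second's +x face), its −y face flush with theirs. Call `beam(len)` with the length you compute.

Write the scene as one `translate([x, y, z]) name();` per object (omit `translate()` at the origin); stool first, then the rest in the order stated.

stool();
translate([773, 0, 0]) stool();
translate([0, 0, 401]) beam(1106);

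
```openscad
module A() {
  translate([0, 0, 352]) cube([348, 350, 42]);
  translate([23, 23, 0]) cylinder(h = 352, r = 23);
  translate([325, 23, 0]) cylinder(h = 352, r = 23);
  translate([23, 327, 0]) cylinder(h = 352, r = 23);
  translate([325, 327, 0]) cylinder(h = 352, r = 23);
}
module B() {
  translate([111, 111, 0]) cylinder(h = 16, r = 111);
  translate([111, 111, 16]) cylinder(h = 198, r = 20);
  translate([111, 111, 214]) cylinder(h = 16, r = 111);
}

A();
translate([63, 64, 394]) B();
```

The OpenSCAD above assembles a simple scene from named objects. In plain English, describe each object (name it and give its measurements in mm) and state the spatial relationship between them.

A is a simple wooden stool: a rectangular seat 348 mm (x) by 350 mm (y), 42 mm thick, top face at z = 394 mm, on four round legs, each 46 mm in diameter. The legs rest on z = 0, each leg's axis is inset half a diameter from the nearest pair of seat edges (so the leg's bounding box is flush with the corner).

B is a spool: two coaxial disc flanges of radius 111 mm and thickness 16 mm, joined by a core cylinder of radius 20 mm and height 198 mm. The lower flange rests on z = 0 and the three cylinders share a vertical axis.

The spool is on top of the stool, centred.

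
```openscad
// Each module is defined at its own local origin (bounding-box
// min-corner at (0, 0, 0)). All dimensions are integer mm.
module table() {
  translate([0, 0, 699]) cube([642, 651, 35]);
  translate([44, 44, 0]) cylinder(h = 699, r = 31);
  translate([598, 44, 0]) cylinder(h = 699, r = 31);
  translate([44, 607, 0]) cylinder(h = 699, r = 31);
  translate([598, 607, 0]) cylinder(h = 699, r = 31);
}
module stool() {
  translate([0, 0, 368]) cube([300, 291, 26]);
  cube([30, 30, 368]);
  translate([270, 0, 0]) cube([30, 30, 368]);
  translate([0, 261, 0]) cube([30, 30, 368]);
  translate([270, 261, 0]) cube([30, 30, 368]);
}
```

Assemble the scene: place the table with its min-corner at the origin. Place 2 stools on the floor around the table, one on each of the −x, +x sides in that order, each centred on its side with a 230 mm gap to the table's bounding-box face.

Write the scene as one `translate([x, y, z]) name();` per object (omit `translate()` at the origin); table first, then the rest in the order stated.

table();
translate([-530, 180, 0]) stool();
translate([872, 180, 0]) stool();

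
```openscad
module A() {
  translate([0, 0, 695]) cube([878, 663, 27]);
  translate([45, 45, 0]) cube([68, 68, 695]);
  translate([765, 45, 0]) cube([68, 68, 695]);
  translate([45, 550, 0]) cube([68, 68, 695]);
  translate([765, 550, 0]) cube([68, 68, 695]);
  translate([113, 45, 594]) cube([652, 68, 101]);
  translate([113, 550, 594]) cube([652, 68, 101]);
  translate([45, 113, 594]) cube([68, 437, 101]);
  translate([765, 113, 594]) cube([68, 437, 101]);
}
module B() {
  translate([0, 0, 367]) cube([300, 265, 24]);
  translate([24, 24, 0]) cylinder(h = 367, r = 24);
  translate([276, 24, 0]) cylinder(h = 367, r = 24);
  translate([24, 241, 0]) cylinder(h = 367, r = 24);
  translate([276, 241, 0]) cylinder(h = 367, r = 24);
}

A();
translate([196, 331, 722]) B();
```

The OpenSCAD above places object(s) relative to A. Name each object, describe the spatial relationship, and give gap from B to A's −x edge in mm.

A is a table. B is a stool. The stool is on top of the table. The gap from the stool to the table's −x edge is 196 mm.

The stool's min-x is at 196; the table's min-x is 0; gap = 196 mm.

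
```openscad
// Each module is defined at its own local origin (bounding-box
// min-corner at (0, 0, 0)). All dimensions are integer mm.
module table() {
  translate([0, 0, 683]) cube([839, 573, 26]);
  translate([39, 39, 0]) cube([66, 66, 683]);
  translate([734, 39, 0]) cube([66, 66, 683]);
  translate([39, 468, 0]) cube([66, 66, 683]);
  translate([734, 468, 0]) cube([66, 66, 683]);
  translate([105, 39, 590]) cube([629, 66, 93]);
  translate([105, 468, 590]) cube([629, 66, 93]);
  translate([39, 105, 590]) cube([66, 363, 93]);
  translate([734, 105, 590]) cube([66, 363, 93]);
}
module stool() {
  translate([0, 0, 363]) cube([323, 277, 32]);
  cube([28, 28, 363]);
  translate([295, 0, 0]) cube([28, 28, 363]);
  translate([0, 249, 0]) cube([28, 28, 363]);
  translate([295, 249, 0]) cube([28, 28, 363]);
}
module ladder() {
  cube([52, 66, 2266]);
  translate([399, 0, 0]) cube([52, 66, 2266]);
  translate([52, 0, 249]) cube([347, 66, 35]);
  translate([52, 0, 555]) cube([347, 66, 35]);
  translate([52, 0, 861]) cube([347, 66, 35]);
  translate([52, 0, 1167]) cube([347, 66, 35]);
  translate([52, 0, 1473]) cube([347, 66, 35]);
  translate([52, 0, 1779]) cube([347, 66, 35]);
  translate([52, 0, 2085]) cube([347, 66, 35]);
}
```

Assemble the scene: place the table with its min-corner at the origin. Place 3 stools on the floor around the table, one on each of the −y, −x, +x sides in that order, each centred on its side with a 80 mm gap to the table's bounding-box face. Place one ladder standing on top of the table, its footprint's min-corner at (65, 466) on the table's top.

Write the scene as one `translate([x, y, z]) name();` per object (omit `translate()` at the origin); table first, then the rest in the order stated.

table();
translate([258, -357, 0]) stool();
translate([-403, 148, 0]) stool();
translate([919, 148, 0]) stool();
translate([65, 466, 709]) ladder();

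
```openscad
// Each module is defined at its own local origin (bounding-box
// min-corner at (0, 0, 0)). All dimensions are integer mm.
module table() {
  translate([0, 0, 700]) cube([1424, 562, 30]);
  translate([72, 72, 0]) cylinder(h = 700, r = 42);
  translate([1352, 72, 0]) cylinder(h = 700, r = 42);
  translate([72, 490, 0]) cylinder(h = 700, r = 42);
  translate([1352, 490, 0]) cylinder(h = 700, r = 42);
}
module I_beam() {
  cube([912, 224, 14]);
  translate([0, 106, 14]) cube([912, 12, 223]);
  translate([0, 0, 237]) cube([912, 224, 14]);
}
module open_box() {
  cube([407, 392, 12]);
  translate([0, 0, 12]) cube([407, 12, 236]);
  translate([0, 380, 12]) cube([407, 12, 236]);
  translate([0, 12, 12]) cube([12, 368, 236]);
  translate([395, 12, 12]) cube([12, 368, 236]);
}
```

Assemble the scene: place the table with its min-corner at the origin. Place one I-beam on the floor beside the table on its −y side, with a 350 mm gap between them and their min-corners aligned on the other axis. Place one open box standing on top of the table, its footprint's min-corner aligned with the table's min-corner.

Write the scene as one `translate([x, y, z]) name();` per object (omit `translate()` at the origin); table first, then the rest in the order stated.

table();
translate([0, -574, 0]) I_beam();
translate([0, 0, 730]) open_box();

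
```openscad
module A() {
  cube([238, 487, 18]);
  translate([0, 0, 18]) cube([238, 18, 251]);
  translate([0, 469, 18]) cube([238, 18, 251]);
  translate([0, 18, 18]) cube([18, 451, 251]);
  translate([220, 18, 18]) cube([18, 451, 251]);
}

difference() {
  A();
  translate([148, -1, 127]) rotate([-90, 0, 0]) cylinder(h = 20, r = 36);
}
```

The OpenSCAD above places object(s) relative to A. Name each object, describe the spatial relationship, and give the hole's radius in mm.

The subtracted cylinder has r = 36 mm.

A is an open box. The open box has a circular hole through its front wall. The hole's radius is 36 mm.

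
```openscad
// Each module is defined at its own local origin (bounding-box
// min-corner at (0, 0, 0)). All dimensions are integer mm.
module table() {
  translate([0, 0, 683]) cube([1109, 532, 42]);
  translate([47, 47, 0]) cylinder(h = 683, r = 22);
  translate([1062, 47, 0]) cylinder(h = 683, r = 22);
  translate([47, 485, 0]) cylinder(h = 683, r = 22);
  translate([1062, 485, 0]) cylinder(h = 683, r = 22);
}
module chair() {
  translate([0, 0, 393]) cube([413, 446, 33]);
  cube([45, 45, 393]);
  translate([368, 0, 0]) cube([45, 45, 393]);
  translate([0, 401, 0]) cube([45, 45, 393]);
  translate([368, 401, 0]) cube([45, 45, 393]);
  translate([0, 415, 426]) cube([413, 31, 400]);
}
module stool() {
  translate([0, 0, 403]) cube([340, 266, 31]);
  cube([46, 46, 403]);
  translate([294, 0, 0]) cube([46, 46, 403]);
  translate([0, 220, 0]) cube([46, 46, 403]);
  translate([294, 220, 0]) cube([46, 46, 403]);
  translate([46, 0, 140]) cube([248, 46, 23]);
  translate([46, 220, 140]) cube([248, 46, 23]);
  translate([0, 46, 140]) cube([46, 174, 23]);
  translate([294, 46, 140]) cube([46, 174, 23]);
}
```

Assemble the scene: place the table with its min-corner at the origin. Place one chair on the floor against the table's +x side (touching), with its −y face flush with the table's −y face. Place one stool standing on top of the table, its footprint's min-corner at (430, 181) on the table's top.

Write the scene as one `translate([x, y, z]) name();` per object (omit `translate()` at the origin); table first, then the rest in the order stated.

table();
translate([1109, 0, 0]) chair();
translate([430, 181, 725]) stool();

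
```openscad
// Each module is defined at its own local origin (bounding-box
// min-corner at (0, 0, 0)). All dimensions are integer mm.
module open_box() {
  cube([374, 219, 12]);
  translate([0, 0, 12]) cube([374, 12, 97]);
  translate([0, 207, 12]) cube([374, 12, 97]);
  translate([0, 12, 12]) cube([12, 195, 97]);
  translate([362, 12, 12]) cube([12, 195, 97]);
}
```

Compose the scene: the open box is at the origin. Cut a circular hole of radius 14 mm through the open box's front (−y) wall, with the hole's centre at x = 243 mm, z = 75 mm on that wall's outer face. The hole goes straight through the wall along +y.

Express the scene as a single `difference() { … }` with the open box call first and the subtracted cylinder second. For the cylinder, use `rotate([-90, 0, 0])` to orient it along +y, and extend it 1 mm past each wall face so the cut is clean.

difference() {
  open_box();
  translate([243, -1, 75]) rotate([-90, 0, 0]) cylinder(h = 14, r = 14);
}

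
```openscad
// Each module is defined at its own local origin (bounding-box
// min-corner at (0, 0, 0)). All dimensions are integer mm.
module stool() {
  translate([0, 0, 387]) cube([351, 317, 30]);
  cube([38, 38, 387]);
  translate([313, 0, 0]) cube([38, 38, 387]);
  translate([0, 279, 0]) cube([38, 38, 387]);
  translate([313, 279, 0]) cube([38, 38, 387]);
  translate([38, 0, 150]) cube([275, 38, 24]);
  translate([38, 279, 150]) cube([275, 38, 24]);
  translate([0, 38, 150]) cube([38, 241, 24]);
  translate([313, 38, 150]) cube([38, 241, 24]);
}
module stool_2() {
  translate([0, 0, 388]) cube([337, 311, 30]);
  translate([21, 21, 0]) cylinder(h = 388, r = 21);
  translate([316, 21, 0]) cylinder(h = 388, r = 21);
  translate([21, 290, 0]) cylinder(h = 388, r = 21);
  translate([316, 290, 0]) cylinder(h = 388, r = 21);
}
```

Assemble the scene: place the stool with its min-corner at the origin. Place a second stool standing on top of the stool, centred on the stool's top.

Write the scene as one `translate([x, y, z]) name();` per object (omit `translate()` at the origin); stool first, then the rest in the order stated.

stool();
translate([7, 3, 417]) stool_2();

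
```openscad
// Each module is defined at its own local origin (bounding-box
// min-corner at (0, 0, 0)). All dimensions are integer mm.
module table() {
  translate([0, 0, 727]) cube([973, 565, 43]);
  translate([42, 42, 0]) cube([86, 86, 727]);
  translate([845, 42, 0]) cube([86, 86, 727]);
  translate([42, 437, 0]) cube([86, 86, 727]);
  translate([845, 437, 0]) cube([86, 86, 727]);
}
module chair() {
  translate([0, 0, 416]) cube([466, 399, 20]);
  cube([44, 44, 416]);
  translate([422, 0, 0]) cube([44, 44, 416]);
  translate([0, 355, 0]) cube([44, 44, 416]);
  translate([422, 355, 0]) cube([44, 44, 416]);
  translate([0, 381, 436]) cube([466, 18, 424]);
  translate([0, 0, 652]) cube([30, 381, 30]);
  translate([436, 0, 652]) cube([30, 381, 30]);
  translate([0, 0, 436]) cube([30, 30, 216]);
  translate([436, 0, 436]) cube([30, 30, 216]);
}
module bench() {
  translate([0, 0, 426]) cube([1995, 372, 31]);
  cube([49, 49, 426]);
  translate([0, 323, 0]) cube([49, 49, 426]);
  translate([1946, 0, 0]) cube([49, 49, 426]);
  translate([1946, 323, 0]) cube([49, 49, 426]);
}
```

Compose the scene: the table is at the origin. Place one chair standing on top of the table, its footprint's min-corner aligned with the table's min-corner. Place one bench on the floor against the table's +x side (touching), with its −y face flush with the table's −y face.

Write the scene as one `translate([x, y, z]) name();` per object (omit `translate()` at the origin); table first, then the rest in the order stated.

table();
translate([0, 0, 770]) chair();
translate([973, 0, 0]) bench();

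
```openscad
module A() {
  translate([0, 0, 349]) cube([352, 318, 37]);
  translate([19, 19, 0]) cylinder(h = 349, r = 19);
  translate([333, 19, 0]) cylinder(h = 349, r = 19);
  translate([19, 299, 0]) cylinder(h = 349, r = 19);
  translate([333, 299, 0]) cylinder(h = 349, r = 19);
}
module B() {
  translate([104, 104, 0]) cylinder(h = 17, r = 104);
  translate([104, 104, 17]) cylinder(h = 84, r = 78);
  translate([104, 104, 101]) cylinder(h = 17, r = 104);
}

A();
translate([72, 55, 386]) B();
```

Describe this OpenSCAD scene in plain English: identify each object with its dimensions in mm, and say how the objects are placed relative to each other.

A is a four-legged stool. The seat is 352×318 mm, 37 mm thick, top at z = 386 mm. It stands on four round legs, each 38 mm in diameter, from z = 0 to the seat underside, each leg's axis is inset half a diameter from the nearest pair of seat edges (so the leg's bounding box is flush with the corner).

B is a spool: two coaxial disc flanges of radius 104 mm and thickness 17 mm, joined by a core cylinder of radius 78 mm and height 84 mm. The lower flange rests on z = 0 and the three cylinders share a vertical axis.

The spool is on top of the stool, centred.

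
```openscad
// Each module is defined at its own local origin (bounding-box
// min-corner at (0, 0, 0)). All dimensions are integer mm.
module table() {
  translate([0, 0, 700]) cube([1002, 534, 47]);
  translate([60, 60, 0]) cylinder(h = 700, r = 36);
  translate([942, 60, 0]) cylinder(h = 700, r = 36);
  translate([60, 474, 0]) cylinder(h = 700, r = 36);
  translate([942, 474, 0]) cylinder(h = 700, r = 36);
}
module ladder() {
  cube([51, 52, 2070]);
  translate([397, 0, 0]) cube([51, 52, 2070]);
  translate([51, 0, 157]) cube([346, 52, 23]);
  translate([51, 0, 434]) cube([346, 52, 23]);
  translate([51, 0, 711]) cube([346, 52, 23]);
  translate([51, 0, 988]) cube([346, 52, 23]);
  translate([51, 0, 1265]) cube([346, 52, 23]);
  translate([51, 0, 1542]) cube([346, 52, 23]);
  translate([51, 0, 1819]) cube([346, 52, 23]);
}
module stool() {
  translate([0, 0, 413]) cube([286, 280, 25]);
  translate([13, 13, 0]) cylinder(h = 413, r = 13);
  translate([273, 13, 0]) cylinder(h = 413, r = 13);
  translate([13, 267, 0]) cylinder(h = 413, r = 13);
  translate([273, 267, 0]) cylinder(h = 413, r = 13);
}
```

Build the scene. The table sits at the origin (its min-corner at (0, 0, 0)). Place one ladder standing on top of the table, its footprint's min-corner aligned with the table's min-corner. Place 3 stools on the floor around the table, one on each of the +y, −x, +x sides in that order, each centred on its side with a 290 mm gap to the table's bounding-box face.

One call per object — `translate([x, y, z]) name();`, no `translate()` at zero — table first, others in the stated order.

table();
translate([0, 0, 747]) ladder();
translate([358, 824, 0]) stool();
translate([-576, 127, 0]) stool();
translate([1292, 127, 0]) stool();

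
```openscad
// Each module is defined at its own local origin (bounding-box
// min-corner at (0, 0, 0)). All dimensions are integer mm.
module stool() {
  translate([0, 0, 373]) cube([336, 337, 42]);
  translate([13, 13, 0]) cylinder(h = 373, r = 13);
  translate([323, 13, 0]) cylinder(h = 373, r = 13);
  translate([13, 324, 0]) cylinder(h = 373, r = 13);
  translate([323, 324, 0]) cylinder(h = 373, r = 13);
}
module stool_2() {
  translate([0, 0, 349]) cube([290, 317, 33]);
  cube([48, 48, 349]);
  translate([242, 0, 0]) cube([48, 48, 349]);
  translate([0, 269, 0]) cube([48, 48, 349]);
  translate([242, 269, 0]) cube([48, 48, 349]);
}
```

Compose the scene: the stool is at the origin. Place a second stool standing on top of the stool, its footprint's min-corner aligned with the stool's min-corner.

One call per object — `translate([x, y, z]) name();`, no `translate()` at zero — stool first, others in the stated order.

stool();
translate([0, 0, 415]) stool_2();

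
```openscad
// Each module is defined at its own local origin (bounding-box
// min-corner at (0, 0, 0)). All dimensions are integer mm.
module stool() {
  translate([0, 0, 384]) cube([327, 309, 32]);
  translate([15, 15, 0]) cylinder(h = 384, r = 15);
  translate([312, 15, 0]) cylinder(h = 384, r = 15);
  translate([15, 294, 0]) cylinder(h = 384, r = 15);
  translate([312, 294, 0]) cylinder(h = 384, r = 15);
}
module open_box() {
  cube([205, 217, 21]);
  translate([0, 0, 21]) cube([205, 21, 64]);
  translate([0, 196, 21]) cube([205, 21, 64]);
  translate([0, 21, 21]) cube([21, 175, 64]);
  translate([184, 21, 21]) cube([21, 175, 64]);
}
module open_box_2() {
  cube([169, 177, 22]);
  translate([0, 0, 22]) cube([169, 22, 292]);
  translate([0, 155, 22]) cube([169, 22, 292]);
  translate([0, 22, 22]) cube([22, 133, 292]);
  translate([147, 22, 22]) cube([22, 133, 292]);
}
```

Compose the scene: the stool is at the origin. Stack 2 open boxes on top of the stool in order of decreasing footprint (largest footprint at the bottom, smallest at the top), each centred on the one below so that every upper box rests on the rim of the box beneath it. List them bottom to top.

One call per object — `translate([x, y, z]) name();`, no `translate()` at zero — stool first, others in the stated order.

stool();
translate([61, 46, 416]) open_box();
translate([79, 66, 501]) open_box_2();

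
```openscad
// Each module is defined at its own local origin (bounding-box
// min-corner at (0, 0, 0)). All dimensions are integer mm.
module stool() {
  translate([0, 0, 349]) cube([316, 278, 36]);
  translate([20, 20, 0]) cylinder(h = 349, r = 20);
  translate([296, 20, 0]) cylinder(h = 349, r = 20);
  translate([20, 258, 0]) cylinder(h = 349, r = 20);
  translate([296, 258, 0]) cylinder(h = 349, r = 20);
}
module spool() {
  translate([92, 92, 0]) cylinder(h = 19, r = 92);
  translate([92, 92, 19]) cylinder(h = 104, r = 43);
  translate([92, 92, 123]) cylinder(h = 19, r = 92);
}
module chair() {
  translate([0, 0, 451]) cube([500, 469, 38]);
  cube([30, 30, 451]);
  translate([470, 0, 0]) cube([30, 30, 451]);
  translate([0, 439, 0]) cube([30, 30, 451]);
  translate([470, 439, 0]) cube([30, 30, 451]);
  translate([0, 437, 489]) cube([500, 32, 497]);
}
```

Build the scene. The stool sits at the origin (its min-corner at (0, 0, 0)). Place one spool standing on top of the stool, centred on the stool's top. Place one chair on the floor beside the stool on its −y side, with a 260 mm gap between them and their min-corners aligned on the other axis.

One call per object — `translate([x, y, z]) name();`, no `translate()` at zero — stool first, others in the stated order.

stool();
translate([66, 47, 385]) spool();
translate([0, -729, 0]) chair();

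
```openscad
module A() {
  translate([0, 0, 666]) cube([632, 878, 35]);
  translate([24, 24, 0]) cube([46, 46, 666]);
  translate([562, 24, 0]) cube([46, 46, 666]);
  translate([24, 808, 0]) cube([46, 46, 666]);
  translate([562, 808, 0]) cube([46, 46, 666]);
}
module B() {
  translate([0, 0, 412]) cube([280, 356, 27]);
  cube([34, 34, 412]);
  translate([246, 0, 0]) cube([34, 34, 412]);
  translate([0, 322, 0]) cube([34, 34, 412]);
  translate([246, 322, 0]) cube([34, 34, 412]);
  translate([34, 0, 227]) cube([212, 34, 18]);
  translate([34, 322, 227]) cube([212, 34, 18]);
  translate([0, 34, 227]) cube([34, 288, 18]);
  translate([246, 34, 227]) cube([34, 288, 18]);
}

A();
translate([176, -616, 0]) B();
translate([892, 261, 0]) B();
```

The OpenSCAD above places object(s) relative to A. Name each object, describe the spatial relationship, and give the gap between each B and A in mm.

A is a table. B is a stool. Two stools sit around the table at the −y, +x sides. The gap between each stool and the table is 260 mm.

Each stool's nearest face is 260 mm from the table's bounding box.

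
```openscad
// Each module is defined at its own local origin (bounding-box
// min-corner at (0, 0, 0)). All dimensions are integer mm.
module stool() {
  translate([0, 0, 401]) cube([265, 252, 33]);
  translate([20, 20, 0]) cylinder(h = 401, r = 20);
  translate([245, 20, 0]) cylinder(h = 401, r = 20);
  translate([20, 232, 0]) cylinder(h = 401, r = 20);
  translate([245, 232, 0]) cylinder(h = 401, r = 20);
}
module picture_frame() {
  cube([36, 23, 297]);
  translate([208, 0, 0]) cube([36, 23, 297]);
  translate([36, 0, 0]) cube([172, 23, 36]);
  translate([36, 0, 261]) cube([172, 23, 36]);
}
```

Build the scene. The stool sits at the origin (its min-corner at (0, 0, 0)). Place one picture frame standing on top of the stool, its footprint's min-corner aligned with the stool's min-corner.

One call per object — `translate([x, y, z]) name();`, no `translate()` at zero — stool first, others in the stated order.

stool();
translate([0, 0, 434]) picture_frame();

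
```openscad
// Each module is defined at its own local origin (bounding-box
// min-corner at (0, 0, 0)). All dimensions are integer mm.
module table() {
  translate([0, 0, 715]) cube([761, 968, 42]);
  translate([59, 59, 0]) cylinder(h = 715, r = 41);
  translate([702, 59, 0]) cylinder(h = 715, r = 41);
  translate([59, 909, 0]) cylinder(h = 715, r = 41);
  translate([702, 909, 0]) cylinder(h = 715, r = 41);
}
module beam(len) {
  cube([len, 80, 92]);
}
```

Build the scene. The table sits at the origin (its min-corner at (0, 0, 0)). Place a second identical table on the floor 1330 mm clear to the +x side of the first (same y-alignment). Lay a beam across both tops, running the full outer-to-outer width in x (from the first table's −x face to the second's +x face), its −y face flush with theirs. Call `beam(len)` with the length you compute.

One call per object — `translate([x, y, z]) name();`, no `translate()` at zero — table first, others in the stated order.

table();
translate([2091, 0, 0]) table();
translate([0, 0, 757]) beam(2852);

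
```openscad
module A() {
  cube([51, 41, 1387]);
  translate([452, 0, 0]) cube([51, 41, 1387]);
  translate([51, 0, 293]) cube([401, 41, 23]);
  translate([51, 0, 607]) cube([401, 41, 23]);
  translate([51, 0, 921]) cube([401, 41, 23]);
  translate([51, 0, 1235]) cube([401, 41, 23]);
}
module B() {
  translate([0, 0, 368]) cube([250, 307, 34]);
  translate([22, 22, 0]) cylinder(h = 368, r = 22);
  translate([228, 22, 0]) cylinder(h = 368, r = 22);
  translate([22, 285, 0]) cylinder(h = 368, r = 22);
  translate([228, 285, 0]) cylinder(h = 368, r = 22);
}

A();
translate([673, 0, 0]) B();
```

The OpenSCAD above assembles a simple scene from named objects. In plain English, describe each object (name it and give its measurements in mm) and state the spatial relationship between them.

A is a straight ladder. Two 51×41 mm vertical rails, 1387 mm tall, stand 503 mm apart (outside-to-outside) with their front faces coplanar on the −y side. 4 rungs, each 41 mm deep and 23 mm tall, span between the inner faces of the rails, front faces flush with the rails. The lowest rung's underside is at z = 293 mm and rungs are spaced 314 mm apart (underside to underside).

B is a four-legged stool. The seat is 250×307 mm, 34 mm thick, top at z = 402 mm. It stands on four round legs, each 44 mm in diameter, from z = 0 to the seat underside, each leg's axis is inset half a diameter from the nearest pair of seat edges (so the leg's bounding box is flush with the corner).

The stool is on the floor beside the ladder on its +x side.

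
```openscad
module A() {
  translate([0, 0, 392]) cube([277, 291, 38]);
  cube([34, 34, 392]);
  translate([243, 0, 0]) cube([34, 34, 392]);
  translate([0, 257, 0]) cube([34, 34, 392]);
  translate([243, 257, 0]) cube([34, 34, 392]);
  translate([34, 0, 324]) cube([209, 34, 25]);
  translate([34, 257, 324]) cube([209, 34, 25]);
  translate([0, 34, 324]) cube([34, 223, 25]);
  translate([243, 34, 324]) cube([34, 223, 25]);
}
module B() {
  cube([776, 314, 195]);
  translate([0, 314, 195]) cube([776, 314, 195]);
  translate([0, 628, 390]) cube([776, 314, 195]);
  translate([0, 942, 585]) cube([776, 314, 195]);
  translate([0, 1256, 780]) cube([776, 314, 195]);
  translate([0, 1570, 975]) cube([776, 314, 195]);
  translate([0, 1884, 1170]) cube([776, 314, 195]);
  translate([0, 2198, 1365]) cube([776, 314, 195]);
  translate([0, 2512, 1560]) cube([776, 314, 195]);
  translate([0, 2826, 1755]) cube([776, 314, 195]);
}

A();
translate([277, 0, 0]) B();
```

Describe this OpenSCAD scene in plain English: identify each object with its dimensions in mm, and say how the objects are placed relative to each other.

A is a four-legged stool. The seat is a 277×291×38 mm slab whose top surface is at z = 430 mm; four square legs, each 34×34 mm in cross-section, run from the floor (z = 0) to the underside of the seat, each flush with a corner of the seat. Four stretchers, 34 mm wide and 25 mm tall, connect adjacent legs with their undersides at z = 324 mm, each running between the inner faces of the legs it joins and aligned with the legs' outer faces on the other axis.

B is a straight staircase of 10 solid steps. Each step is 776 mm wide (x), 314 mm deep (y, the going) and 195 mm tall (the rise). The first step rests on the floor; each subsequent step sits one going further in +y and one rise higher in +z, directly behind and above the previous step with no overlap.

The staircase is against the stool's +x side, with their −y faces flush.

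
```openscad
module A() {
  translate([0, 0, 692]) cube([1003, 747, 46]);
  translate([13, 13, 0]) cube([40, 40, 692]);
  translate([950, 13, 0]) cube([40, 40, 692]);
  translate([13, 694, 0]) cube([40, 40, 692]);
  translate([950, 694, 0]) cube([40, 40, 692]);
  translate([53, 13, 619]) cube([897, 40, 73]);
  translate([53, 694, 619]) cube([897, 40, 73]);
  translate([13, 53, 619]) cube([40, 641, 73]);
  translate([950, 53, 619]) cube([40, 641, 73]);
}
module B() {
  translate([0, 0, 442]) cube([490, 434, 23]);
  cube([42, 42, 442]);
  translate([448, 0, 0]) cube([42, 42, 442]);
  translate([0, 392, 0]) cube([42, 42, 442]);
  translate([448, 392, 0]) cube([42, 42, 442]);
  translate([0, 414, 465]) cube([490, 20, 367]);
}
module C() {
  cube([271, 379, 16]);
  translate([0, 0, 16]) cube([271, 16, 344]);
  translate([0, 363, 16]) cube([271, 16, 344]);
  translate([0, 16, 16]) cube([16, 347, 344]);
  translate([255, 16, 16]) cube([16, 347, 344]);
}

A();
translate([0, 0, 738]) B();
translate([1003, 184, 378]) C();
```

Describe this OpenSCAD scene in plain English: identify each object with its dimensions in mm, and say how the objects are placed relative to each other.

A is a rectangular dining table. The top is 1003×747×46 mm with its upper surface at z = 738 mm. It stands on four 40×40 mm square legs, each inset 13 mm from the nearest pair of top edges, running from the floor to the underside of the top. Four apron rails, 40 mm thick and 73 mm tall, run between adjacent legs with their top edges flush with the underside of the top and their outer faces flush with the legs' outer faces.

B is a chair: 490×434 mm seat, 23 mm thick, top at z = 465 mm, on four 42 mm square corner legs flush with the seat edges. A 20 mm thick backrest slab spans the full seat width, extending 367 mm above the seat top, its back face flush with the seat's +y edge.

C is an open-topped rectangular box: outside dimensions 271×379×360 mm, with a uniform wall and base thickness of 16 mm. The base is a full 271×379 slab on the floor; four walls sit on top of the base. The front and back walls (the −y and +y sides) span the full width; the two side walls fit between them.

The chair is on top of the table. The open box is beside the table with their tops flush at z = 738.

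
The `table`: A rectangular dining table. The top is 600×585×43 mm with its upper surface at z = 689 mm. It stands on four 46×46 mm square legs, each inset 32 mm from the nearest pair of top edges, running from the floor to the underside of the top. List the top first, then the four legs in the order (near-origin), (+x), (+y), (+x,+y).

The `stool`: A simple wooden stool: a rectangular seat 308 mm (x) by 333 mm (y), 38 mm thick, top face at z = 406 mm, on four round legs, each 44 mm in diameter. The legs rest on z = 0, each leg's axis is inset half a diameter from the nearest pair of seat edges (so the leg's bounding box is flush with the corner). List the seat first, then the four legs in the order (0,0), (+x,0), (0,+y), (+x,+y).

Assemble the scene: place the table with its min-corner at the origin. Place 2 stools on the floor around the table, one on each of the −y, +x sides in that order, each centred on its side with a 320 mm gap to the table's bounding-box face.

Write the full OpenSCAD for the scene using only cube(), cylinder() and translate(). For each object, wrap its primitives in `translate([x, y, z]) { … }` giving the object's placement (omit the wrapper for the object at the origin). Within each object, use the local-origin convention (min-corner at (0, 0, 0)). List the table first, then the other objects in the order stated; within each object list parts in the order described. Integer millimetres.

translate([0, 0, 646]) cube([600, 585, 43]);
translate([32, 32, 0]) cube([46, 46, 646]);
translate([522, 32, 0]) cube([46, 46, 646]);
translate([32, 507, 0]) cube([46, 46, 646]);
translate([522, 507, 0]) cube([46, 46, 646]);
translate([146, -653, 0]) {
  translate([0, 0, 368]) cube([308, 333, 38]);
  translate([22, 22, 0]) cylinder(h = 368, r = 22);
  translate([286, 22, 0]) cylinder(h = 368, r = 22);
  translate([22, 311, 0]) cylinder(h = 368, r = 22);
  translate([286, 311, 0]) cylinder(h = 368, r = 22);
}
translate([920, 126, 0]) {
  translate([0, 0, 368]) cube([308, 333, 38]);
  translate([22, 22, 0]) cylinder(h = 368, r = 22);
  translate([286, 22, 0]) cylinder(h = 368, r = 22);
  translate([22, 311, 0]) cylinder(h = 368, r = 22);
  translate([286, 311, 0]) cylinder(h = 368, r = 22);
}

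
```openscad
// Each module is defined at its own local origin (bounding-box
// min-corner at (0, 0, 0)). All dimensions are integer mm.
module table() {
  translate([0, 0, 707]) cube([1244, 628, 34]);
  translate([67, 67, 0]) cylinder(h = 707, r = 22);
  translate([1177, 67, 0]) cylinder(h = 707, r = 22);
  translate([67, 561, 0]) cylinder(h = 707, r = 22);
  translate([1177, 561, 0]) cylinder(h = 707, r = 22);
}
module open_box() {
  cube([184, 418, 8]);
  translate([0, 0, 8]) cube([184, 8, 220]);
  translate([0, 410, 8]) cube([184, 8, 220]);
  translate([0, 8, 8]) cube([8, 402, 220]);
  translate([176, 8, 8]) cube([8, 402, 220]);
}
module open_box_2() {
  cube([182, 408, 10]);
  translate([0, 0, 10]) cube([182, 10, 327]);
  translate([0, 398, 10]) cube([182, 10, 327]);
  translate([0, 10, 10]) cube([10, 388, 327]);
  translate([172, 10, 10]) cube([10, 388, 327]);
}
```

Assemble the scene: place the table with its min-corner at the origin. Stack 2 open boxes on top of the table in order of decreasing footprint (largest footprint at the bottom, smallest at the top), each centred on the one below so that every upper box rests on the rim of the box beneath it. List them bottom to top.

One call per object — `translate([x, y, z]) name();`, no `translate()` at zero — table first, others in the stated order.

table();
translate([530, 105, 741]) open_box();
translate([531, 110, 969]) open_box_2();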